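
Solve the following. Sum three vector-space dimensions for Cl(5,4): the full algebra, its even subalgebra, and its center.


n = 5 + 4 = 9
Total dim = 2^9 = 512
Even subalgebra dim = 2^8 = 256
n is odd, so center dim = 2
Sum = 512 + 256 + 2 = 770


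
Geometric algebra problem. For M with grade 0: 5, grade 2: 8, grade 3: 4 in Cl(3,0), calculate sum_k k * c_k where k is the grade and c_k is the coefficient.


Grade-weighted sum = sum of grade_k * coefficient_k
0*5 = 0
2*8 = 16
3*4 = 12
Total = 0 + 16 + 12 = 28


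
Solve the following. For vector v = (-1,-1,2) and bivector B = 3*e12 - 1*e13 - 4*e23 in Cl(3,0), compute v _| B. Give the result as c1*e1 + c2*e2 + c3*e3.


Left contraction v _| B = <vB>_1 (grade-1 part of the geometric product vB).
Using e1_|e12 = e2, e2_|e12 = -e1, e1_|e13 = e3, e3_|e13 = -e1, e2_|e23 = e3, e3_|e23 = -e2:
e1 coeff: -v2*b12 - v3*b13 = -(-1)*(3) - (2)*(-1) = 5
e2 coeff: v1*b12 - v3*b23 = (-1)*(3) - (2)*(-4) = 5
e3 coeff: v1*b13 + v2*b23 = (-1)*(-1) + (-1)*(-4) = 5
v _| B = 5*e1 + 5*e2 + 5*e3


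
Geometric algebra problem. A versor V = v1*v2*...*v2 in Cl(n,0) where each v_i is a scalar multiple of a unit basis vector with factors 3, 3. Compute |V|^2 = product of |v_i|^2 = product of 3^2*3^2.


Each vector v_i has |v_i|^2 = s_i^2
Squared scales: 3^2 = 9, 3^2 = 9
|V|^2 = 9 * 9
= 81


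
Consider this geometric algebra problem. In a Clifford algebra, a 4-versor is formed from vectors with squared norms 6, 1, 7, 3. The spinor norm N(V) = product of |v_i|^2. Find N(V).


Spinor norm N(V) = |v1|^2 * |v2|^2 * ... * |v4|^2
= 6 * 1 * 7 * 3
Running product: 6, 6, 42, 126
N(V) = 126


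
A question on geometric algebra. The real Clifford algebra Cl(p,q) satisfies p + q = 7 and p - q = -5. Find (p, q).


We need p + q = 7 and p - q = -5.
Adding: 2p = 7 + (-5) = 2, so p = 1.
Then q = 7 - 1 = 6.
(p, q) = (1, 6)


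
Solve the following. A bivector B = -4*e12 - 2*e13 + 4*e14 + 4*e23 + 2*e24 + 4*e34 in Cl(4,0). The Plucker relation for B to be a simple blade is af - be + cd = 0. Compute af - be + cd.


Plucker relation: af - be + cd
a*f = (-4)*4 = -16
b*e = (-2)*2 = -4
c*d = 4*4 = 16
af - be + cd = -16 - (-4) + 16
= 4


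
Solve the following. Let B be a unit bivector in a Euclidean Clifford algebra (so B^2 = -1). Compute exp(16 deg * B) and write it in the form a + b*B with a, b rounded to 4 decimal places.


For a unit bivector B with B^2 = -1, the exponential series gives
e^(theta*B) = cos(theta) + sin(theta)*B (the GA analogue of Euler's formula).
theta = 16 degrees = 0.279253 rad
cos(16 deg) = 0.9613
sin(16 deg) = 0.2756
exp(theta*B) = 0.9613 + 0.2756*B


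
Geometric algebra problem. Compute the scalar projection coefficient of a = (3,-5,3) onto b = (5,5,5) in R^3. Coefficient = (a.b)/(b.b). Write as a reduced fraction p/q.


Projection coefficient = (a . b) / (b . b)
a . b = 3*5 + (-5)*5 + 3*5
= 15 + (-25) + 15 = 5
b . b = 5^2 + 5^2 + 5^2
= 25 + 25 + 25 = 75
Coefficient = 5/75
In lowest terms: 1/15


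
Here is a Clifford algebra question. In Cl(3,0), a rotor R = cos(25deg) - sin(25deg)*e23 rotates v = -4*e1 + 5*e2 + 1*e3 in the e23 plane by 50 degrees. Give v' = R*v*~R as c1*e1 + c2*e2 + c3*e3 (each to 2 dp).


Rotor R = cos(25deg) - sin(25deg)*e23
Rotation angle theta = 2 * 25 = 50 degrees in the e23 plane (e2 -> e3).
The component perpendicular to the plane (e1) is invariant: v'_1 = v1 = -4.00
cos(50deg) = 0.6428, sin(50deg) = 0.7660
v'_2 = v2*cos(theta) - v3*sin(theta) = 5*0.6428 - 1*0.7660 = 2.45
v'_3 = v2*sin(theta) + v3*cos(theta) = 5*0.7660 + 1*0.6428 = 4.47
v' = -4.00*e1 + 2.45*e2 + 4.47*e3


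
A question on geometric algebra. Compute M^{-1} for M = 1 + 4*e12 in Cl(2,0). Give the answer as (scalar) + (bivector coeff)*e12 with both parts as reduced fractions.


M = 1 + 4*e12, where e12^2 = -1.
Since M commutes with its reverse ~M = a - b*e12, M * ~M = a^2 - b^2*e12^2 = a^2 + b^2.
So M^{-1} = ~M / (a^2 + b^2) = (a - b*e12)/(a^2 + b^2).
a^2 + b^2 = 1 + 16 = 17
Scalar part = 1/17 = 1/17
Bivector coeff = -4/17 = -4/17
M^{-1} = 1/17 - 4/17*e12


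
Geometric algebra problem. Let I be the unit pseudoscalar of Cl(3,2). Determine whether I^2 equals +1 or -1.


The pseudoscalar I = e1...e_n (product of all n generators) of Cl(p,q) satisfies I^2 = (-1)^(q + n(n-1)/2).
p = 3, q = 2, n = p + q = 5
n(n-1)/2 = 5 * 4 / 2 = 10
Exponent = q + n(n-1)/2 = 2 + 10 = 12
I^2 = (-1)^12 = +1


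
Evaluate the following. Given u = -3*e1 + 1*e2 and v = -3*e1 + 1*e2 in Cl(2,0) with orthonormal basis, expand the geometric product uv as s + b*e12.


Expand: (-3*e1 + 1*e2)(-3*e1 + 1*e2)
= (-3)*(-3)*e1e1 + (-3)*1*e1e2 + 1*(-3)*e2e1 + 1*1*e2e2
Using e1^2 = e2^2 = 1, e2e1 = -e1e2:
Scalar part s = (-3)*(-3) + 1*1 = 9 + 1 = 10
Bivector part b = (-3)*1 - 1*(-3) = -3 - (-3) = 0
uv = 10 + 0*e12


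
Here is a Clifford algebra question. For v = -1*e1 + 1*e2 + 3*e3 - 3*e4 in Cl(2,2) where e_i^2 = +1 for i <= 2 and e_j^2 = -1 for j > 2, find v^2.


v^2 = sum of c_i^2 * e_i^2
Positive signature terms (e_i^2 = +1): (-1)^2 + 1^2 = 2
Negative signature terms (e_j^2 = -1): 3^2 + (-3)^2 = 18
v^2 = 2 - 18 = -16


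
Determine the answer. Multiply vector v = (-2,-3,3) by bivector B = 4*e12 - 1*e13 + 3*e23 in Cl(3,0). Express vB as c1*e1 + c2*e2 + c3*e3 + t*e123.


vB has grade-1 (vector) and grade-3 (trivector) parts: vB = (v _| B) + (v ^ B).
Vector part <vB>_1:
  e1: -v2*b12 - v3*b13 = -(-3)*(4) - (3)*(-1) = 15
  e2: v1*b12 - v3*b23 = (-2)*(4) - (3)*(3) = -17
  e3: v1*b13 + v2*b23 = (-2)*(-1) + (-3)*(3) = -7
Trivector part <vB>_3:
  e123: v1*b23 - v2*b13 + v3*b12 = (-2)*(3) - (-3)*(-1) + (3)*(4) = 3
vB = 15*e1 - 17*e2 - 7*e3 + 3*e123


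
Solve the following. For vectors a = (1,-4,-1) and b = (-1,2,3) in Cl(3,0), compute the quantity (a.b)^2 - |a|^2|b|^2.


a . b = 1*(-1) + (-4)*2 + (-1)*3
= -1 + (-8) + (-3) = -12
|a|^2 = 1^2 + (-4)^2 + (-1)^2 = 18
|b|^2 = (-1)^2 + 2^2 + 3^2 = 14
(a.b)^2 = (-12)^2 = 144
|a|^2 * |b|^2 = 18 * 14 = 252
Result = 144 - 252 = -108


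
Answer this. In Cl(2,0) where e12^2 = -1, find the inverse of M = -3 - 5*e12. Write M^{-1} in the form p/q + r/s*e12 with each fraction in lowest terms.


M = -3 - 5*e12, where e12^2 = -1.
Since M commutes with its reverse ~M = a - b*e12, M * ~M = a^2 - b^2*e12^2 = a^2 + b^2.
So M^{-1} = ~M / (a^2 + b^2) = (a - b*e12)/(a^2 + b^2).
a^2 + b^2 = 9 + 25 = 34
Scalar part = -3/34 = -3/34
Bivector coeff = 5/34 = 5/34
M^{-1} = -3/34 + 5/34*e12


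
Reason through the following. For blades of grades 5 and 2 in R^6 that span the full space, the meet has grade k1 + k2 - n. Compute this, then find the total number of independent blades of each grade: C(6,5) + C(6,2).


Meet grade = grade(A) + grade(B) - n
= 5 + 2 - 6 = 1
C(6,5) = 6
C(6,2) = 15
dim_A + dim_B = 6 + 15 = 21


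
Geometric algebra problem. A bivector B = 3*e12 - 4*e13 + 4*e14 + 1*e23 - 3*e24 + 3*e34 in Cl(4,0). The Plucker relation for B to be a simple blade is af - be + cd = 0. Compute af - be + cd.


Plucker relation: af - be + cd
a*f = 3*3 = 9
b*e = (-4)*(-3) = 12
c*d = 4*1 = 4
af - be + cd = 9 - 12 + 4
= 1


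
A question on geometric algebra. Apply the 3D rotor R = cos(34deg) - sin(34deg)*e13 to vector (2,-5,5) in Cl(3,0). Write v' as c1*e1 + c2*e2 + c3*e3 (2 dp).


Rotor R = cos(34deg) - sin(34deg)*e13
Rotation angle theta = 2 * 34 = 68 degrees in the e13 plane (e1 -> e3).
The component perpendicular to the plane (e2) is invariant: v'_2 = v2 = -5.00
cos(68deg) = 0.3746, sin(68deg) = 0.9272
v'_1 = v1*cos(theta) - v3*sin(theta) = 2*0.3746 - 5*0.9272 = -3.89
v'_3 = v1*sin(theta) + v3*cos(theta) = 2*0.9272 + 5*0.3746 = 3.73
v' = -3.89*e1 - 5.00*e2 + 3.73*e3


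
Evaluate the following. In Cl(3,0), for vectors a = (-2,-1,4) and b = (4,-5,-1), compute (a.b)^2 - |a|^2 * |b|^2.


a . b = (-2)*4 + (-1)*(-5) + 4*(-1)
= -8 + 5 + (-4) = -7
|a|^2 = (-2)^2 + (-1)^2 + 4^2 = 21
|b|^2 = 4^2 + (-5)^2 + (-1)^2 = 42
(a.b)^2 = (-7)^2 = 49
|a|^2 * |b|^2 = 21 * 42 = 882
Result = 49 - 882 = -833


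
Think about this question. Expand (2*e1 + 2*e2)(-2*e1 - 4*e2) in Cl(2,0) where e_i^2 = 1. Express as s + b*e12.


Expand: (2*e1 + 2*e2)(-2*e1 - 4*e2)
= 2*(-2)*e1e1 + 2*(-4)*e1e2 + 2*(-2)*e2e1 + 2*(-4)*e2e2
Using e1^2 = e2^2 = 1, e2e1 = -e1e2:
Scalar part s = 2*(-2) + 2*(-4) = -4 + (-8) = -12
Bivector part b = 2*(-4) - 2*(-2) = -8 - (-4) = -4
uv = -12 - 4*e12


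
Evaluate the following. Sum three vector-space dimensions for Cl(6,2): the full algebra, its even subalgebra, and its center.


n = 6 + 2 = 8
Total dim = 2^8 = 256
Even subalgebra dim = 2^7 = 128
n is even, so center dim = 1
Sum = 256 + 128 + 1 = 385


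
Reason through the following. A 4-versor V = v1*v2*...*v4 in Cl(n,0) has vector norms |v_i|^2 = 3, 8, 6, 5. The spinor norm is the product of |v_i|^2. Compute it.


Spinor norm N(V) = |v1|^2 * |v2|^2 * ... * |v4|^2
= 3 * 8 * 6 * 5
Running product: 3, 24, 144, 720
N(V) = 720


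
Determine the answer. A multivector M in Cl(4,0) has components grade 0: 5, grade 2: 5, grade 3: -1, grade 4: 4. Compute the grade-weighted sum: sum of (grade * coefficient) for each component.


Grade-weighted sum = sum of grade_k * coefficient_k
0*5 = 0
2*5 = 10
3*(-1) = -3
4*4 = 16
Total = 0 + 10 + (-3) + 16 = 23


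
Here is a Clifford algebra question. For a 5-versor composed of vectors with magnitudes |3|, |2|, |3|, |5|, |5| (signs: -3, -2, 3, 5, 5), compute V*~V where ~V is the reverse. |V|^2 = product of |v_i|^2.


Each vector v_i has |v_i|^2 = s_i^2
Squared scales: (-3)^2 = 9, (-2)^2 = 4, 3^2 = 9, 5^2 = 25, 5^2 = 25
|V|^2 = 9 * 4 * 9 * 25 * 25
= 202500


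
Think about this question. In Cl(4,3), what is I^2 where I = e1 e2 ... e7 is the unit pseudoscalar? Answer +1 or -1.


The pseudoscalar I = e1...e_n (product of all n generators) of Cl(p,q) satisfies I^2 = (-1)^(q + n(n-1)/2).
p = 4, q = 3, n = p + q = 7
n(n-1)/2 = 7 * 6 / 2 = 21
Exponent = q + n(n-1)/2 = 3 + 21 = 24
I^2 = (-1)^24 = +1


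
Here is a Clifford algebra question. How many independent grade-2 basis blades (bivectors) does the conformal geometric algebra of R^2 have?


The conformal model of R^2 uses Cl(3,1) with m = 2 + 2 = 4 generators.
Number of grade-2 blades = C(m, 2) = C(4, 2)
= 4*3/2 = 6


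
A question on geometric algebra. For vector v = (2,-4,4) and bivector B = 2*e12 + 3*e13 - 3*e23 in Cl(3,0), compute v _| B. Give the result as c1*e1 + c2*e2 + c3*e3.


Left contraction v _| B = <vB>_1 (grade-1 part of the geometric product vB).
Using e1_|e12 = e2, e2_|e12 = -e1, e1_|e13 = e3, e3_|e13 = -e1, e2_|e23 = e3, e3_|e23 = -e2:
e1 coeff: -v2*b12 - v3*b13 = -(-4)*(2) - (4)*(3) = -4
e2 coeff: v1*b12 - v3*b23 = (2)*(2) - (4)*(-3) = 16
e3 coeff: v1*b13 + v2*b23 = (2)*(3) + (-4)*(-3) = 18
v _| B = -4*e1 + 16*e2 + 18*e3


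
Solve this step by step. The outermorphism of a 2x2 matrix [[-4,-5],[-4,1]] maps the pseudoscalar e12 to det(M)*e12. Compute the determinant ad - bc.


The outermorphism of a linear map f sends e1^e2 to f(e1)^f(e2).
f(e1) = -4*e1 - 4*e2
f(e2) = -5*e1 + 1*e2
f(e1) ^ f(e2) = (-4*e1 - 4*e2) ^ (-5*e1 + 1*e2)
= (-4)*1*e12 + (-4)*(-5)*e21
= (-4 - 20)*e12
= -24*e12
Coefficient = -24


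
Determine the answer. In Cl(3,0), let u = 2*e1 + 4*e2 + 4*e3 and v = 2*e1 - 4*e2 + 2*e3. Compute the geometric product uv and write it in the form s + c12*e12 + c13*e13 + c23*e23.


In Cl(3,0): e_i^2 = 1, e_ie_j = -e_je_i for i != j.
Scalar part = u . v = 2*2 + 4*(-4) + 4*2
= 4 + (-16) + 8 = -4
e12 coeff = 2*(-4) - 4*2 = -8 - 8 = -16
e13 coeff = 2*2 - 4*2 = 4 - 8 = -4
e23 coeff = 4*2 - 4*(-4) = 8 - (-16) = 24
uv = -4 - 16*e12 - 4*e13 + 24*e23


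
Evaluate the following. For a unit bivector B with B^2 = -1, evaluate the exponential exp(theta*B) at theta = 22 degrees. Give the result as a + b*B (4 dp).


For a unit bivector B with B^2 = -1, the exponential series gives
e^(theta*B) = cos(theta) + sin(theta)*B (the GA analogue of Euler's formula).
theta = 22 degrees = 0.383972 rad
cos(22 deg) = 0.9272
sin(22 deg) = 0.3746
exp(theta*B) = 0.9272 + 0.3746*B


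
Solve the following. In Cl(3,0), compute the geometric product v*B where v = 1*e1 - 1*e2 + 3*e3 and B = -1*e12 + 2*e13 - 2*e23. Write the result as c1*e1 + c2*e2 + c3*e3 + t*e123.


vB has grade-1 (vector) and grade-3 (trivector) parts: vB = (v _| B) + (v ^ B).
Vector part <vB>_1:
  e1: -v2*b12 - v3*b13 = -(-1)*(-1) - (3)*(2) = -7
  e2: v1*b12 - v3*b23 = (1)*(-1) - (3)*(-2) = 5
  e3: v1*b13 + v2*b23 = (1)*(2) + (-1)*(-2) = 4
Trivector part <vB>_3:
  e123: v1*b23 - v2*b13 + v3*b12 = (1)*(-2) - (-1)*(2) + (3)*(-1) = -3
vB = -7*e1 + 5*e2 + 4*e3 - 3*e123


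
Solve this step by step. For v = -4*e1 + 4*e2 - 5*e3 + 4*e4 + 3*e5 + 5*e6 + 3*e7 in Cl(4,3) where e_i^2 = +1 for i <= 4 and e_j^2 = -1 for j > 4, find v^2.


v^2 = sum of c_i^2 * e_i^2
Positive signature terms (e_i^2 = +1): (-4)^2 + 4^2 + (-5)^2 + 4^2 = 73
Negative signature terms (e_j^2 = -1): 3^2 + 5^2 + 3^2 = 43
v^2 = 73 - 43 = 30


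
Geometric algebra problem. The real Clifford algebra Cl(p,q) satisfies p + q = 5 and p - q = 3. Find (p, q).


We need p + q = 5 and p - q = 3.
Adding: 2p = 5 + 3 = 8, so p = 4.
Then q = 5 - 4 = 1.
(p, q) = (4, 1)


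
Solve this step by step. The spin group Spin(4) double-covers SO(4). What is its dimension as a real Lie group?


Spin(n) double-covers SO(n); both have Lie algebra so(n) of dimension n(n-1)/2.
n = 4
n(n-1) = 4 * 3 = 12
dim Spin(4) = 12/2 = 6


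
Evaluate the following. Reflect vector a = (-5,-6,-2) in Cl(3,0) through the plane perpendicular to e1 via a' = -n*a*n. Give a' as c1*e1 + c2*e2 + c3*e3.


Reflection formula: a' = -n*a*n, with n = e1 (unit vector, n^2 = 1).
For reflection through hyperplane perp to e1:
The component along e1 flips sign, others stay.
a = (-5, -6, -2)
a' = (5, -6, -2)
a' = 5*e1 - 6*e2 - 2*e3


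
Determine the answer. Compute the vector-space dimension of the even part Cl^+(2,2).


Even subalgebra dimension = 2^(n-1)
n = 2 + 2 = 4
2^(4 - 1) = 2^3 = 8
Verification: sum of C(4,k) for even k = 1 + 6 + 1 = 8
Result = 8


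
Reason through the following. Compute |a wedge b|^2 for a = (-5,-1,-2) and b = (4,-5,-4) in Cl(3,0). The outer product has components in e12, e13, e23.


a wedge b = (a1*b2 - a2*b1)*e12 + (a1*b3 - a3*b1)*e13 + (a2*b3 - a3*b2)*e23
e12 coeff: (-5)*(-5) - (-1)*4 = 25 - (-4) = 29
e13 coeff: (-5)*(-4) - (-2)*4 = 20 - (-8) = 28
e23 coeff: (-1)*(-4) - (-2)*(-5) = 4 - 10 = -6
|a wedge b|^2 = 29^2 + 28^2 + (-6)^2
= 841 + 784 + 36
= 1661


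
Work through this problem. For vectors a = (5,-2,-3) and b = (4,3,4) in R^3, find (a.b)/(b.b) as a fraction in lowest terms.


Projection coefficient = (a . b) / (b . b)
a . b = 5*4 + (-2)*3 + (-3)*4
= 20 + (-6) + (-12) = 2
b . b = 4^2 + 3^2 + 4^2
= 16 + 9 + 16 = 41
Coefficient = 2/41
In lowest terms: 2/41


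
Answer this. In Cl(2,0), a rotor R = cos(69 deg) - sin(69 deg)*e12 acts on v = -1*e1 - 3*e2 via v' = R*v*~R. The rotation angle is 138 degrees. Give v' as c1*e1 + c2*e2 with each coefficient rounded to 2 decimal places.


Rotor R = cos(69deg) - sin(69deg)*e12
Rotation angle theta = 2 * 69 = 138 degrees
v' = R*v*~R rotates v by theta.
cos(138deg) = -0.7431, sin(138deg) = 0.6691
v'_1 = -1*cos(138deg) - (-3)*sin(138deg)
= -1*(-0.7431) - (-3)*0.6691
= 2.75
v'_2 = -1*sin(138deg) + (-3)*cos(138deg)
= -1*0.6691 + (-3)*(-0.7431)
= 1.56
v' = 2.75*e1 + 1.56*e2


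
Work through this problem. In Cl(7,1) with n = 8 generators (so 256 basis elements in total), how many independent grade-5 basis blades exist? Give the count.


Number of grade-k basis blades in Cl(p,q) with n = p + q is C(n, k).
n = 7 + 1 = 8
C(8, 5) = 8! / (5! * 3!)
= 40320 / (120 * 6)
= 56


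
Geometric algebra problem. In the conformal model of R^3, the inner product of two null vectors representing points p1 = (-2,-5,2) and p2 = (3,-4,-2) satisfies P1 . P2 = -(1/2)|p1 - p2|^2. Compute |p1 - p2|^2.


p1 - p2 = (-5, -1, 4)
|p1 - p2|^2 = (-5)^2 + (-1)^2 + 4^2
= 25 + 1 + 16
= 42


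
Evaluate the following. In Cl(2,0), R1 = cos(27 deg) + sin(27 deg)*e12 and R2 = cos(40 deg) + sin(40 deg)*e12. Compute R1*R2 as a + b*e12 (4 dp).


Same-plane rotors commute and their half-angles add:
R1*R2 = cos(a1 + a2) + sin(a1 + a2)*e12.
a1 + a2 = 27 + 40 = 67 deg
cos(67 deg) = 0.3907
sin(67 deg) = 0.9205
R1*R2 = 0.3907 + 0.9205*e12


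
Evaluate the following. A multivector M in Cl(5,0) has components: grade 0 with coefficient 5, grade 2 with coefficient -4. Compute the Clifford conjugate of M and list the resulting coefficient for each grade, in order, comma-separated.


Clifford conjugate sign for grade k: (-1)^(k(k+1)/2)
Grade 0: (-1)^(0*1/2) = (-1)^0 = 1, coeff 5 -> 5
Grade 2: (-1)^(2*3/2) = (-1)^3 = -1, coeff -4 -> 4
Conjugated coefficients: 5, 4


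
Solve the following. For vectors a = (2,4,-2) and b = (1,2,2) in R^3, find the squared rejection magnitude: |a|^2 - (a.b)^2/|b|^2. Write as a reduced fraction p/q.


|a|^2 = 2^2 + 4^2 + (-2)^2 = 24
|b|^2 = 1^2 + 2^2 + 2^2 = 9
a . b = 2*1 + 4*2 + (-2)*2 = 6
(a.b)^2 = 6^2 = 36
|rej|^2 = 24 - 36/9
= (216 - 36)/9
= 180/9
In lowest terms: 20/1


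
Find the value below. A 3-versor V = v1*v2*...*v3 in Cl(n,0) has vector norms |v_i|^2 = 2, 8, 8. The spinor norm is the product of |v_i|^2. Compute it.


Spinor norm N(V) = |v1|^2 * |v2|^2 * ... * |v3|^2
= 2 * 8 * 8
Running product: 2, 16, 128
N(V) = 128


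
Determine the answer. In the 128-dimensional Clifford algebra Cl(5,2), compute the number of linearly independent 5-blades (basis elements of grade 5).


Number of grade-k basis blades in Cl(p,q) with n = p + q is C(n, k).
n = 5 + 2 = 7
C(7, 5) = 7! / (5! * 2!)
= 5040 / (120 * 2)
= 21


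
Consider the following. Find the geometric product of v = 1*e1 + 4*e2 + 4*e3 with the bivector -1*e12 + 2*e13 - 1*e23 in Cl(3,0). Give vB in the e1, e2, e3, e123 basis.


vB has grade-1 (vector) and grade-3 (trivector) parts: vB = (v _| B) + (v ^ B).
Vector part <vB>_1:
  e1: -v2*b12 - v3*b13 = -(4)*(-1) - (4)*(2) = -4
  e2: v1*b12 - v3*b23 = (1)*(-1) - (4)*(-1) = 3
  e3: v1*b13 + v2*b23 = (1)*(2) + (4)*(-1) = -2
Trivector part <vB>_3:
  e123: v1*b23 - v2*b13 + v3*b12 = (1)*(-1) - (4)*(2) + (4)*(-1) = -13
vB = -4*e1 + 3*e2 - 2*e3 - 13*e123


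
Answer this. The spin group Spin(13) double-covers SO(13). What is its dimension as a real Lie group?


Spin(n) double-covers SO(n); both have Lie algebra so(n) of dimension n(n-1)/2.
n = 13
n(n-1) = 13 * 12 = 156
dim Spin(13) = 156/2 = 78


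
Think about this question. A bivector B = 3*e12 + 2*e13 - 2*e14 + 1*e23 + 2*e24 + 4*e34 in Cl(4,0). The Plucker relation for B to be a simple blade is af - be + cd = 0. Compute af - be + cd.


Plucker relation: af - be + cd
a*f = 3*4 = 12
b*e = 2*2 = 4
c*d = (-2)*1 = -2
af - be + cd = 12 - 4 + (-2)
= 6


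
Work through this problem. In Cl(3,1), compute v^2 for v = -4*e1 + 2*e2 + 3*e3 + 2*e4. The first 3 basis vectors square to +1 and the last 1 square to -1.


v^2 = sum of c_i^2 * e_i^2
Positive signature terms (e_i^2 = +1): (-4)^2 + 2^2 + 3^2 = 29
Negative signature terms (e_j^2 = -1): 2^2 = 4
v^2 = 29 - 4 = 25


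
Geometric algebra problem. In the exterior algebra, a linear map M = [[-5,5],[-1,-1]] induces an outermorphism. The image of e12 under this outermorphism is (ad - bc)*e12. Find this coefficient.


The outermorphism of a linear map f sends e1^e2 to f(e1)^f(e2).
f(e1) = -5*e1 - 1*e2
f(e2) = 5*e1 - 1*e2
f(e1) ^ f(e2) = (-5*e1 - 1*e2) ^ (5*e1 - 1*e2)
= (-5)*(-1)*e12 + (-1)*5*e21
= (5 - (-5))*e12
= 10*e12
Coefficient = 10


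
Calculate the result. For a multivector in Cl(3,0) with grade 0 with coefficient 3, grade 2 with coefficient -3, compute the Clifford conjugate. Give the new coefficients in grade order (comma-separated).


Clifford conjugate sign for grade k: (-1)^(k(k+1)/2)
Grade 0: (-1)^(0*1/2) = (-1)^0 = 1, coeff 3 -> 3
Grade 2: (-1)^(2*3/2) = (-1)^3 = -1, coeff -3 -> 3
Conjugated coefficients: 3, 3


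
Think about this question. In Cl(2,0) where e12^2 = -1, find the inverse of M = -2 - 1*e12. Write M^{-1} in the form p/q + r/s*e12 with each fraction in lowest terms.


M = -2 - 1*e12, where e12^2 = -1.
Since M commutes with its reverse ~M = a - b*e12, M * ~M = a^2 - b^2*e12^2 = a^2 + b^2.
So M^{-1} = ~M / (a^2 + b^2) = (a - b*e12)/(a^2 + b^2).
a^2 + b^2 = 4 + 1 = 5
Scalar part = -2/5 = -2/5
Bivector coeff = 1/5 = 1/5
M^{-1} = -2/5 + 1/5*e12


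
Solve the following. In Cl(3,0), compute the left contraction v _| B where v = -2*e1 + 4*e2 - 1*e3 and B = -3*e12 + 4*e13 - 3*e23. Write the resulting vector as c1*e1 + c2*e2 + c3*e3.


Left contraction v _| B = <vB>_1 (grade-1 part of the geometric product vB).
Using e1_|e12 = e2, e2_|e12 = -e1, e1_|e13 = e3, e3_|e13 = -e1, e2_|e23 = e3, e3_|e23 = -e2:
e1 coeff: -v2*b12 - v3*b13 = -(4)*(-3) - (-1)*(4) = 16
e2 coeff: v1*b12 - v3*b23 = (-2)*(-3) - (-1)*(-3) = 3
e3 coeff: v1*b13 + v2*b23 = (-2)*(4) + (4)*(-3) = -20
v _| B = 16*e1 + 3*e2 - 20*e3


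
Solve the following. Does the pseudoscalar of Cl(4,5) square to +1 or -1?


The pseudoscalar I = e1...e_n (product of all n generators) of Cl(p,q) satisfies I^2 = (-1)^(q + n(n-1)/2).
p = 4, q = 5, n = p + q = 9
n(n-1)/2 = 9 * 8 / 2 = 36
Exponent = q + n(n-1)/2 = 5 + 36 = 41
I^2 = (-1)^41 = -1


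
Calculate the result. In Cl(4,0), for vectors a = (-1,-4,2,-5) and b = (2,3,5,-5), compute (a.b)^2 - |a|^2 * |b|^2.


a . b = (-1)*2 + (-4)*3 + 2*5 + (-5)*(-5)
= -2 + (-12) + 10 + 25 = 21
|a|^2 = (-1)^2 + (-4)^2 + 2^2 + (-5)^2 = 46
|b|^2 = 2^2 + 3^2 + 5^2 + (-5)^2 = 63
(a.b)^2 = 21^2 = 441
|a|^2 * |b|^2 = 46 * 63 = 2898
Result = 441 - 2898 = -2457


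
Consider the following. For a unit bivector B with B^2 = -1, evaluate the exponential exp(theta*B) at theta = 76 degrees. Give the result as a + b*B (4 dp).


For a unit bivector B with B^2 = -1, the exponential series gives
e^(theta*B) = cos(theta) + sin(theta)*B (the GA analogue of Euler's formula).
theta = 76 degrees = 1.32645 rad
cos(76 deg) = 0.2419
sin(76 deg) = 0.9703
exp(theta*B) = 0.2419 + 0.9703*B


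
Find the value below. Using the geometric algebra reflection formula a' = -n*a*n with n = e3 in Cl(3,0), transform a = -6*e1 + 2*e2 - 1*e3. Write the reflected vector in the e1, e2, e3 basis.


Reflection formula: a' = -n*a*n, with n = e3 (unit vector, n^2 = 1).
For reflection through hyperplane perp to e3:
The component along e3 flips sign, others stay.
a = (-6, 2, -1)
a' = (-6, 2, 1)
a' = -6*e1 + 2*e2 + 1*e3


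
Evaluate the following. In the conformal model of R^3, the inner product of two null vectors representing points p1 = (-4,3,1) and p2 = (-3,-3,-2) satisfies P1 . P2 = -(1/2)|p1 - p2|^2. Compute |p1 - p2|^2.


p1 - p2 = (-1, 6, 3)
|p1 - p2|^2 = (-1)^2 + 6^2 + 3^2
= 1 + 36 + 9
= 46


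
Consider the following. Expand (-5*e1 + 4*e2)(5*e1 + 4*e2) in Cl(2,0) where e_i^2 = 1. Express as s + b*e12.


Expand: (-5*e1 + 4*e2)(5*e1 + 4*e2)
= (-5)*5*e1e1 + (-5)*4*e1e2 + 4*5*e2e1 + 4*4*e2e2
Using e1^2 = e2^2 = 1, e2e1 = -e1e2:
Scalar part s = (-5)*5 + 4*4 = -25 + 16 = -9
Bivector part b = (-5)*4 - 4*5 = -20 - 20 = -40
uv = -9 - 40*e12


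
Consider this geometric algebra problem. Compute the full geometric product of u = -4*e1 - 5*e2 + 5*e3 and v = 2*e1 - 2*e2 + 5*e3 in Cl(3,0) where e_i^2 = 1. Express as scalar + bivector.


In Cl(3,0): e_i^2 = 1, e_ie_j = -e_je_i for i != j.
Scalar part = u . v = (-4)*2 + (-5)*(-2) + 5*5
= -8 + 10 + 25 = 27
e12 coeff = (-4)*(-2) - (-5)*2 = 8 - (-10) = 18
e13 coeff = (-4)*5 - 5*2 = -20 - 10 = -30
e23 coeff = (-5)*5 - 5*(-2) = -25 - (-10) = -15
uv = 27 + 18*e12 - 30*e13 - 15*e23


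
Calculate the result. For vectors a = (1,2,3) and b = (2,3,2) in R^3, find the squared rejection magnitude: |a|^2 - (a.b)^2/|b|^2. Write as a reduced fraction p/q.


|a|^2 = 1^2 + 2^2 + 3^2 = 14
|b|^2 = 2^2 + 3^2 + 2^2 = 17
a . b = 1*2 + 2*3 + 3*2 = 14
(a.b)^2 = 14^2 = 196
|rej|^2 = 14 - 196/17
= (238 - 196)/17
= 42/17
In lowest terms: 42/17


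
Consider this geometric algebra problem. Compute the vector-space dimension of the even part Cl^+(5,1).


Even subalgebra dimension = 2^(n-1)
n = 5 + 1 = 6
2^(6 - 1) = 2^5 = 32
Verification: sum of C(6,k) for even k = 1 + 15 + 15 + 1 = 32
Result = 32


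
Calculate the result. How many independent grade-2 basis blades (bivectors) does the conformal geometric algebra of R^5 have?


The conformal model of R^5 uses Cl(6,1) with m = 5 + 2 = 7 generators.
Number of grade-2 blades = C(m, 2) = C(7, 2)
= 7*6/2 = 21


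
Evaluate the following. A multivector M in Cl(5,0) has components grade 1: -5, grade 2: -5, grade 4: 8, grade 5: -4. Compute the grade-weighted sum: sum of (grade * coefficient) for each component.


Grade-weighted sum = sum of grade_k * coefficient_k
1*(-5) = -5
2*(-5) = -10
4*8 = 32
5*(-4) = -20
Total = -5 + (-10) + 32 + (-20) = -3


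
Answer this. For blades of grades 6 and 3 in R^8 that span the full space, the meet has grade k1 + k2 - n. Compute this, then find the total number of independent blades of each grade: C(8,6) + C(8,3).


Meet grade = grade(A) + grade(B) - n
= 6 + 3 - 8 = 1
C(8,6) = 28
C(8,3) = 56
dim_A + dim_B = 28 + 56 = 84


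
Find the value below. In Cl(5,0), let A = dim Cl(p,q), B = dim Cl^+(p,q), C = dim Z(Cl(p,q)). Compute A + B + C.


n = 5 + 0 = 5
Total dim = 2^5 = 32
Even subalgebra dim = 2^4 = 16
n is odd, so center dim = 2
Sum = 32 + 16 + 2 = 50


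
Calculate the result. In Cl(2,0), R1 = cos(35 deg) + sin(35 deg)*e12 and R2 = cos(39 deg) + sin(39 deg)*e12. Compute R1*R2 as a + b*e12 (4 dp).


Same-plane rotors commute and their half-angles add:
R1*R2 = cos(a1 + a2) + sin(a1 + a2)*e12.
a1 + a2 = 35 + 39 = 74 deg
cos(74 deg) = 0.2756
sin(74 deg) = 0.9613
R1*R2 = 0.2756 + 0.9613*e12


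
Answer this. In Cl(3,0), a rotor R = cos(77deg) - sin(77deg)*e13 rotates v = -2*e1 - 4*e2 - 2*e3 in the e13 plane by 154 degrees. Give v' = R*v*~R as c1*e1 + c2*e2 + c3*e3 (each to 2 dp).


Rotor R = cos(77deg) - sin(77deg)*e13
Rotation angle theta = 2 * 77 = 154 degrees in the e13 plane (e1 -> e3).
The component perpendicular to the plane (e2) is invariant: v'_2 = v2 = -4.00
cos(154deg) = -0.8988, sin(154deg) = 0.4384
v'_1 = v1*cos(theta) - v3*sin(theta) = -2*(-0.8988) - (-2)*0.4384 = 2.67
v'_3 = v1*sin(theta) + v3*cos(theta) = -2*0.4384 + (-2)*(-0.8988) = 0.92
v' = 2.67*e1 - 4.00*e2 + 0.92*e3


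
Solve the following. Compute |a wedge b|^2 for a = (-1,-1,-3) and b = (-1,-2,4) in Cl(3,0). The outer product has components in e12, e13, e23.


a wedge b = (a1*b2 - a2*b1)*e12 + (a1*b3 - a3*b1)*e13 + (a2*b3 - a3*b2)*e23
e12 coeff: (-1)*(-2) - (-1)*(-1) = 2 - 1 = 1
e13 coeff: (-1)*4 - (-3)*(-1) = -4 - 3 = -7
e23 coeff: (-1)*4 - (-3)*(-2) = -4 - 6 = -10
|a wedge b|^2 = 1^2 + (-7)^2 + (-10)^2
= 1 + 49 + 100
= 150


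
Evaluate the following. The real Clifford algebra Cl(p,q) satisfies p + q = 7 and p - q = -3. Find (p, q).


We need p + q = 7 and p - q = -3.
Adding: 2p = 7 + (-3) = 4, so p = 2.
Then q = 7 - 2 = 5.
(p, q) = (2, 5)


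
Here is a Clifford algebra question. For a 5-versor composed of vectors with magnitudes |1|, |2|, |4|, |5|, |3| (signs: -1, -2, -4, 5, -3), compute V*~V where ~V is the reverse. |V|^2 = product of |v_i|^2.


Each vector v_i has |v_i|^2 = s_i^2
Squared scales: (-1)^2 = 1, (-2)^2 = 4, (-4)^2 = 16, 5^2 = 25, (-3)^2 = 9
|V|^2 = 1 * 4 * 16 * 25 * 9
= 14400


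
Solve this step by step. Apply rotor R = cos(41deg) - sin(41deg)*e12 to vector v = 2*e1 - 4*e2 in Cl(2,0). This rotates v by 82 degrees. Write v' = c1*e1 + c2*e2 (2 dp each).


Rotor R = cos(41deg) - sin(41deg)*e12
Rotation angle theta = 2 * 41 = 82 degrees
v' = R*v*~R rotates v by theta.
cos(82deg) = 0.1392, sin(82deg) = 0.9903
v'_1 = 2*cos(82deg) - (-4)*sin(82deg)
= 2*0.1392 - (-4)*0.9903
= 4.24
v'_2 = 2*sin(82deg) + (-4)*cos(82deg)
= 2*0.9903 + (-4)*0.1392
= 1.42
v' = 4.24*e1 + 1.42*e2


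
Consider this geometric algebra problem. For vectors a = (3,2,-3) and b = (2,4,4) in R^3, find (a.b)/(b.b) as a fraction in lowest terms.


Projection coefficient = (a . b) / (b . b)
a . b = 3*2 + 2*4 + (-3)*4
= 6 + 8 + (-12) = 2
b . b = 2^2 + 4^2 + 4^2
= 4 + 16 + 16 = 36
Coefficient = 2/36
In lowest terms: 1/18


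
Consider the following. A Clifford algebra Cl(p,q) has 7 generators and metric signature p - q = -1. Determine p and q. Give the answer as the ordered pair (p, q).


We need p + q = 7 and p - q = -1.
Adding: 2p = 7 + (-1) = 6, so p = 3.
Then q = 7 - 3 = 4.
(p, q) = (3, 4)


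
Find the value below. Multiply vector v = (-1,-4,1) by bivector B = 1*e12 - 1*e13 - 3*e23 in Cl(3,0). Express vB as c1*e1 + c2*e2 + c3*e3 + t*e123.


vB has grade-1 (vector) and grade-3 (trivector) parts: vB = (v _| B) + (v ^ B).
Vector part <vB>_1:
  e1: -v2*b12 - v3*b13 = -(-4)*(1) - (1)*(-1) = 5
  e2: v1*b12 - v3*b23 = (-1)*(1) - (1)*(-3) = 2
  e3: v1*b13 + v2*b23 = (-1)*(-1) + (-4)*(-3) = 13
Trivector part <vB>_3:
  e123: v1*b23 - v2*b13 + v3*b12 = (-1)*(-3) - (-4)*(-1) + (1)*(1) = 0
vB = 5*e1 + 2*e2 + 13*e3 + 0*e123


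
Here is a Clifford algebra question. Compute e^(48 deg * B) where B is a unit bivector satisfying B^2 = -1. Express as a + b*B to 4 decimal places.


For a unit bivector B with B^2 = -1, the exponential series gives
e^(theta*B) = cos(theta) + sin(theta)*B (the GA analogue of Euler's formula).
theta = 48 degrees = 0.837758 rad
cos(48 deg) = 0.6691
sin(48 deg) = 0.7431
exp(theta*B) = 0.6691 + 0.7431*B


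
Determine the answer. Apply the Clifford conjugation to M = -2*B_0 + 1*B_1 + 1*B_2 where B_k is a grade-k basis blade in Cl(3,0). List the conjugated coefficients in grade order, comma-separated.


Clifford conjugate sign for grade k: (-1)^(k(k+1)/2)
Grade 0: (-1)^(0*1/2) = (-1)^0 = 1, coeff -2 -> -2
Grade 1: (-1)^(1*2/2) = (-1)^1 = -1, coeff 1 -> -1
Grade 2: (-1)^(2*3/2) = (-1)^3 = -1, coeff 1 -> -1
Conjugated coefficients: -2, -1, -1


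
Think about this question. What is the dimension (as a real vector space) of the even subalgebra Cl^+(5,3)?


Even subalgebra dimension = 2^(n-1)
n = 5 + 3 = 8
2^(8 - 1) = 2^7 = 128
Verification: sum of C(8,k) for even k = 1 + 28 + 70 + 28 + 1 = 128
Result = 128


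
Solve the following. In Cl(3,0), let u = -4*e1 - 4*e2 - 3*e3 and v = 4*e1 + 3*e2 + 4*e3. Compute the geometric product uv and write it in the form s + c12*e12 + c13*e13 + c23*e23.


In Cl(3,0): e_i^2 = 1, e_ie_j = -e_je_i for i != j.
Scalar part = u . v = (-4)*4 + (-4)*3 + (-3)*4
= -16 + (-12) + (-12) = -40
e12 coeff = (-4)*3 - (-4)*4 = -12 - (-16) = 4
e13 coeff = (-4)*4 - (-3)*4 = -16 - (-12) = -4
e23 coeff = (-4)*4 - (-3)*3 = -16 - (-9) = -7
uv = -40 + 4*e12 - 4*e13 - 7*e23


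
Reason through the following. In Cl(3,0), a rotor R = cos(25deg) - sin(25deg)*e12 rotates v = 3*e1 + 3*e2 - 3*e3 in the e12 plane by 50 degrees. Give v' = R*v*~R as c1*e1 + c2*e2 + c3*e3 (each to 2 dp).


Rotor R = cos(25deg) - sin(25deg)*e12
Rotation angle theta = 2 * 25 = 50 degrees in the e12 plane (e1 -> e2).
The component perpendicular to the plane (e3) is invariant: v'_3 = v3 = -3.00
cos(50deg) = 0.6428, sin(50deg) = 0.7660
v'_1 = v1*cos(theta) - v2*sin(theta) = 3*0.6428 - 3*0.7660 = -0.37
v'_2 = v1*sin(theta) + v2*cos(theta) = 3*0.7660 + 3*0.6428 = 4.23
v' = -0.37*e1 + 4.23*e2 - 3.00*e3


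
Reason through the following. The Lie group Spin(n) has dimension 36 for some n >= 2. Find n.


dim Spin(n) = dim so(n) = n(n-1)/2.
Solve n(n-1)/2 = 36, i.e. n^2 - n - 72 = 0.
Discriminant = 1 + 8*36 = 289
n = (1 + sqrt(289))/2 = (1 + 17)/2 = 9


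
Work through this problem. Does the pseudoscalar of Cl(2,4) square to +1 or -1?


The pseudoscalar I = e1...e_n (product of all n generators) of Cl(p,q) satisfies I^2 = (-1)^(q + n(n-1)/2).
p = 2, q = 4, n = p + q = 6
n(n-1)/2 = 6 * 5 / 2 = 15
Exponent = q + n(n-1)/2 = 4 + 15 = 19
I^2 = (-1)^19 = -1


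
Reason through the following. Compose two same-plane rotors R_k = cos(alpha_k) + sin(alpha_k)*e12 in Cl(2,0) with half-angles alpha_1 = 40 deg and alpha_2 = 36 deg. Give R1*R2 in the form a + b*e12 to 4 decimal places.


Same-plane rotors commute and their half-angles add:
R1*R2 = cos(a1 + a2) + sin(a1 + a2)*e12.
a1 + a2 = 40 + 36 = 76 deg
cos(76 deg) = 0.2419
sin(76 deg) = 0.9703
R1*R2 = 0.2419 + 0.9703*e12


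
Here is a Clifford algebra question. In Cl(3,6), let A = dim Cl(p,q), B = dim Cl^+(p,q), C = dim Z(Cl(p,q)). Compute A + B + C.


n = 3 + 6 = 9
Total dim = 2^9 = 512
Even subalgebra dim = 2^8 = 256
n is odd, so center dim = 2
Sum = 512 + 256 + 2 = 770


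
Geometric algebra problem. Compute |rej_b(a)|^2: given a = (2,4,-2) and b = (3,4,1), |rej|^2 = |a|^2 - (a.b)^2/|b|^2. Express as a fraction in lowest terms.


|a|^2 = 2^2 + 4^2 + (-2)^2 = 24
|b|^2 = 3^2 + 4^2 + 1^2 = 26
a . b = 2*3 + 4*4 + (-2)*1 = 20
(a.b)^2 = 20^2 = 400
|rej|^2 = 24 - 400/26
= (624 - 400)/26
= 224/26
In lowest terms: 112/13


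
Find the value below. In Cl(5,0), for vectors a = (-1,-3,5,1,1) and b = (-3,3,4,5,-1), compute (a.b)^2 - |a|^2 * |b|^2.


a . b = (-1)*(-3) + (-3)*3 + 5*4 + 1*5 + 1*(-1)
= 3 + (-9) + 20 + 5 + (-1) = 18
|a|^2 = (-1)^2 + (-3)^2 + 5^2 + 1^2 + 1^2 = 37
|b|^2 = (-3)^2 + 3^2 + 4^2 + 5^2 + (-1)^2 = 60
(a.b)^2 = 18^2 = 324
|a|^2 * |b|^2 = 37 * 60 = 2220
Result = 324 - 2220 = -1896


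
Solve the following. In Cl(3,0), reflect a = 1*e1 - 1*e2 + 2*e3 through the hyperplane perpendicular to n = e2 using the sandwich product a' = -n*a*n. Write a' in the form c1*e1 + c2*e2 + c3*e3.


Reflection formula: a' = -n*a*n, with n = e2 (unit vector, n^2 = 1).
For reflection through hyperplane perp to e2:
The component along e2 flips sign, others stay.
a = (1, -1, 2)
a' = (1, 1, 2)
a' = 1*e1 + 1*e2 + 2*e3


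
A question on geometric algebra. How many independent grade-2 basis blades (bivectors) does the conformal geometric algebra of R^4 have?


The conformal model of R^4 uses Cl(5,1) with m = 4 + 2 = 6 generators.
Number of grade-2 blades = C(m, 2) = C(6, 2)
= 6*5/2 = 15


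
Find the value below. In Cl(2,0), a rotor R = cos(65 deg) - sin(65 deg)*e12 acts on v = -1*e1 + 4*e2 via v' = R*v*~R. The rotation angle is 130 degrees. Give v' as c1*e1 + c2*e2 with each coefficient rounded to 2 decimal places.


Rotor R = cos(65deg) - sin(65deg)*e12
Rotation angle theta = 2 * 65 = 130 degrees
v' = R*v*~R rotates v by theta.
cos(130deg) = -0.6428, sin(130deg) = 0.7660
v'_1 = -1*cos(130deg) - 4*sin(130deg)
= -1*(-0.6428) - 4*0.7660
= -2.42
v'_2 = -1*sin(130deg) + 4*cos(130deg)
= -1*0.7660 + 4*(-0.6428)
= -3.34
v' = -2.42*e1 - 3.34*e2


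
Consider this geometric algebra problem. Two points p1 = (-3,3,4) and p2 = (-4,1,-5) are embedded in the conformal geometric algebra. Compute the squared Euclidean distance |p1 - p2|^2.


p1 - p2 = (1, 2, 9)
|p1 - p2|^2 = 1^2 + 2^2 + 9^2
= 1 + 4 + 81
= 86


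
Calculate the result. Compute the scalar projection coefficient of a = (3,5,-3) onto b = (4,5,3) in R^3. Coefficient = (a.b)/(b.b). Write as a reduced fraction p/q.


Projection coefficient = (a . b) / (b . b)
a . b = 3*4 + 5*5 + (-3)*3
= 12 + 25 + (-9) = 28
b . b = 4^2 + 5^2 + 3^2
= 16 + 25 + 9 = 50
Coefficient = 28/50
In lowest terms: 14/25


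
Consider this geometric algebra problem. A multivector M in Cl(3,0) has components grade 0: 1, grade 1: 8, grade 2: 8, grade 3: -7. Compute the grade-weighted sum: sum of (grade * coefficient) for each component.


Grade-weighted sum = sum of grade_k * coefficient_k
0*1 = 0
1*8 = 8
2*8 = 16
3*(-7) = -21
Total = 0 + 8 + 16 + (-21) = 3


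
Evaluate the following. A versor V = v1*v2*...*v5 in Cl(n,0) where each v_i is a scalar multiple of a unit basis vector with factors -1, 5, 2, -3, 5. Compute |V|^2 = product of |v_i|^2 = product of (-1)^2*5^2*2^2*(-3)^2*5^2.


Each vector v_i has |v_i|^2 = s_i^2
Squared scales: (-1)^2 = 1, 5^2 = 25, 2^2 = 4, (-3)^2 = 9, 5^2 = 25
|V|^2 = 1 * 25 * 4 * 9 * 25
= 22500


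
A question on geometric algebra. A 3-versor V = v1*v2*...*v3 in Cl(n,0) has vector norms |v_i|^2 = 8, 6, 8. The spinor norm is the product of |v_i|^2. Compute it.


Spinor norm N(V) = |v1|^2 * |v2|^2 * ... * |v3|^2
= 8 * 6 * 8
Running product: 8, 48, 384
N(V) = 384


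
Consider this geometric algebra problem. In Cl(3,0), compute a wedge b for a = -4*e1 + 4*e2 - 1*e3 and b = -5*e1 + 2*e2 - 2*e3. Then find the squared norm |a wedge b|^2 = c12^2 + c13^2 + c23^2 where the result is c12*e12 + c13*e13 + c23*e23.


a wedge b = (a1*b2 - a2*b1)*e12 + (a1*b3 - a3*b1)*e13 + (a2*b3 - a3*b2)*e23
e12 coeff: (-4)*2 - 4*(-5) = -8 - (-20) = 12
e13 coeff: (-4)*(-2) - (-1)*(-5) = 8 - 5 = 3
e23 coeff: 4*(-2) - (-1)*2 = -8 - (-2) = -6
|a wedge b|^2 = 12^2 + 3^2 + (-6)^2
= 144 + 9 + 36
= 189


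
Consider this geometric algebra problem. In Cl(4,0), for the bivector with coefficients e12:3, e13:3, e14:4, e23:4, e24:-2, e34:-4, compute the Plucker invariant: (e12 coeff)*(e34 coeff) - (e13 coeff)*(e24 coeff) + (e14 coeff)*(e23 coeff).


Plucker relation: af - be + cd
a*f = 3*(-4) = -12
b*e = 3*(-2) = -6
c*d = 4*4 = 16
af - be + cd = -12 - (-6) + 16
= 10


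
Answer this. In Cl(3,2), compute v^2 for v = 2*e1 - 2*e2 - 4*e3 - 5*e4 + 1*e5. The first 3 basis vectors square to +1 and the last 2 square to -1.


v^2 = sum of c_i^2 * e_i^2
Positive signature terms (e_i^2 = +1): 2^2 + (-2)^2 + (-4)^2 = 24
Negative signature terms (e_j^2 = -1): (-5)^2 + 1^2 = 26
v^2 = 24 - 26 = -2


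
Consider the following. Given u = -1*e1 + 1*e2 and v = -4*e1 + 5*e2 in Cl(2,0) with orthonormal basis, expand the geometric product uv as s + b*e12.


Expand: (-1*e1 + 1*e2)(-4*e1 + 5*e2)
= (-1)*(-4)*e1e1 + (-1)*5*e1e2 + 1*(-4)*e2e1 + 1*5*e2e2
Using e1^2 = e2^2 = 1, e2e1 = -e1e2:
Scalar part s = (-1)*(-4) + 1*5 = 4 + 5 = 9
Bivector part b = (-1)*5 - 1*(-4) = -5 - (-4) = -1
uv = 9 - 1*e12


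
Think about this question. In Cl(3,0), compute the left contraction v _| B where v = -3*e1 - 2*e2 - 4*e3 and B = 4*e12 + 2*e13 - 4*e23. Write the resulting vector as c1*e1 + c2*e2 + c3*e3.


Left contraction v _| B = <vB>_1 (grade-1 part of the geometric product vB).
Using e1_|e12 = e2, e2_|e12 = -e1, e1_|e13 = e3, e3_|e13 = -e1, e2_|e23 = e3, e3_|e23 = -e2:
e1 coeff: -v2*b12 - v3*b13 = -(-2)*(4) - (-4)*(2) = 16
e2 coeff: v1*b12 - v3*b23 = (-3)*(4) - (-4)*(-4) = -28
e3 coeff: v1*b13 + v2*b23 = (-3)*(2) + (-2)*(-4) = 2
v _| B = 16*e1 - 28*e2 + 2*e3


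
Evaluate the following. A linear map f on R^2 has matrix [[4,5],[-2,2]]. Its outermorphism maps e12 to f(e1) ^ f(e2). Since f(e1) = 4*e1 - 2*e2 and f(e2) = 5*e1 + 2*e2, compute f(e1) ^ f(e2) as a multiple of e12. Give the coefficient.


The outermorphism of a linear map f sends e1^e2 to f(e1)^f(e2).
f(e1) = 4*e1 - 2*e2
f(e2) = 5*e1 + 2*e2
f(e1) ^ f(e2) = (4*e1 - 2*e2) ^ (5*e1 + 2*e2)
= 4*2*e12 + (-2)*5*e21
= (8 - (-10))*e12
= 18*e12
Coefficient = 18


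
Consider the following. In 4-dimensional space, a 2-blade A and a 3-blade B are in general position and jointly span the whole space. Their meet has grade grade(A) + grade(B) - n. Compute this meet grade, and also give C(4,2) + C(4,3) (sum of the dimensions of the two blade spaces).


Meet grade = grade(A) + grade(B) - n
= 2 + 3 - 4 = 1
C(4,2) = 6
C(4,3) = 4
dim_A + dim_B = 6 + 4 = 10


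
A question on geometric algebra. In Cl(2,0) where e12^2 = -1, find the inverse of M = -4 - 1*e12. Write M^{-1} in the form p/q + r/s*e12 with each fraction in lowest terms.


M = -4 - 1*e12, where e12^2 = -1.
Since M commutes with its reverse ~M = a - b*e12, M * ~M = a^2 - b^2*e12^2 = a^2 + b^2.
So M^{-1} = ~M / (a^2 + b^2) = (a - b*e12)/(a^2 + b^2).
a^2 + b^2 = 16 + 1 = 17
Scalar part = -4/17 = -4/17
Bivector coeff = 1/17 = 1/17
M^{-1} = -4/17 + 1/17*e12


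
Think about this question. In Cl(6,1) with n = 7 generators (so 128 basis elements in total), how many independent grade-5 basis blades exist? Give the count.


Number of grade-k basis blades in Cl(p,q) with n = p + q is C(n, k).
n = 6 + 1 = 7
C(7, 5) = 7! / (5! * 2!)
= 5040 / (120 * 2)
= 21


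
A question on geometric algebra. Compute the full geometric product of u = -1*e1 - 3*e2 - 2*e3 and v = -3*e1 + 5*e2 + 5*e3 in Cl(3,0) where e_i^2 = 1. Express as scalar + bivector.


In Cl(3,0): e_i^2 = 1, e_ie_j = -e_je_i for i != j.
Scalar part = u . v = (-1)*(-3) + (-3)*5 + (-2)*5
= 3 + (-15) + (-10) = -22
e12 coeff = (-1)*5 - (-3)*(-3) = -5 - 9 = -14
e13 coeff = (-1)*5 - (-2)*(-3) = -5 - 6 = -11
e23 coeff = (-3)*5 - (-2)*5 = -15 - (-10) = -5
uv = -22 - 14*e12 - 11*e13 - 5*e23
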